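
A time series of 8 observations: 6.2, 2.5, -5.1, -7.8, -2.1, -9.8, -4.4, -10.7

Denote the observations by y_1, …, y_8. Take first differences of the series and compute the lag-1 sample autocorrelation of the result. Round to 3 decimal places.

First differences Δy: -3.7, -7.6, -2.7, 5.7, -7.7, 5.4, -6.3
Mean of differences = -2.4143
Numerator Σ(Δy_t−Δȳ)(Δy_{t+1}−Δȳ) = -108.7273
Denominator Σ(Δy_t−Δȳ)² = 198.5686
r_1(Δy) = -108.7273 / 198.5686 = -0.548

-0.548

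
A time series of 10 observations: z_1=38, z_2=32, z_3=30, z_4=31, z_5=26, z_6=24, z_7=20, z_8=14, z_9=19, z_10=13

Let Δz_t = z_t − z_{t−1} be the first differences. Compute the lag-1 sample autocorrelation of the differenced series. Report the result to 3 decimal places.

First differences Δz: -6, -2, 1, -5, -2, -4, -6, 5, -6
Mean of differences = -2.7778
Numerator Σ(Δz_t−Δz̄)(Δz_{t+1}−Δz̄) = -56.8272
Denominator Σ(Δz_t−Δz̄)² = 113.5556
r_1(Δz) = -56.8272 / 113.5556 = -0.500

-0.500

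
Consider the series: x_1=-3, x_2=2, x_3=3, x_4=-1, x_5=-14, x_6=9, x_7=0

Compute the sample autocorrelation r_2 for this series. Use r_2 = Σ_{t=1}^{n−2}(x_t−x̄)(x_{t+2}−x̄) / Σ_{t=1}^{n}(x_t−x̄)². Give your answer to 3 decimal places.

-0.233

Mean x̄ = (-3 + 2 + 3 − 1 − 14 + 9 + 0)/7 = -0.5714
Deviations from mean: -2.4286, 2.5714, 3.5714, -0.4286, -13.4286, 9.5714, 0.5714
Numerator Σ_{t=1}^{5}(x_t−x̄)(x_{t+2}−x̄) = -69.5102
Denominator Σ(x_t−x̄)² = 297.7143
r_2 = -69.5102 / 297.7143 = -0.233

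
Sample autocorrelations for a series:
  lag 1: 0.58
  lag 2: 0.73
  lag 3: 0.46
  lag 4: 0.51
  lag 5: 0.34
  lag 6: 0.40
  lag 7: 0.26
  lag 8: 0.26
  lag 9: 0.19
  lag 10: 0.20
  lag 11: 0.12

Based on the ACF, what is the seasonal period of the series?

2

The largest autocorrelation is r_2 = 0.73; the remaining lags stay at or below 0.58.
The dominant spike at lag 2 indicates a seasonal period of 2.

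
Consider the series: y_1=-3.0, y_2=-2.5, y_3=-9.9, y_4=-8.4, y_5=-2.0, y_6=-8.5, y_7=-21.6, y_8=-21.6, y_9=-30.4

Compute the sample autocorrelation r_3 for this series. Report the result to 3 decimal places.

Mean ȳ = (-3.0 − 2.5 − 9.9 − 8.4 − 2.0 − 8.5 − 21.6 − 21.6 − 30.4)/9 = -11.9889
Σ(y_t−ȳ)(y_{t+3}−ȳ) = (32.2601) + (94.7835) + (7.2879) + (-34.4932) + (-96.0043) + (-64.2343) = -60.4004
Denominator Σ(y_t−ȳ)² = 823.7489
r_3 = -60.4004 / 823.7489 = -0.073

-0.073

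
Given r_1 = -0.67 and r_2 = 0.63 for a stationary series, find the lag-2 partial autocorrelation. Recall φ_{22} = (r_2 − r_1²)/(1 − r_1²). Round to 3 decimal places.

φ_{22} = (r_2 − r_1²) / (1 − r_1²)
r_1² = (-0.67)² = 0.4489
Numerator = 0.63 − 0.4489 = 0.1811; denominator = 1 − 0.4489 = 0.5511
φ_{22} = 0.1811 / 0.5511 = 0.329

0.329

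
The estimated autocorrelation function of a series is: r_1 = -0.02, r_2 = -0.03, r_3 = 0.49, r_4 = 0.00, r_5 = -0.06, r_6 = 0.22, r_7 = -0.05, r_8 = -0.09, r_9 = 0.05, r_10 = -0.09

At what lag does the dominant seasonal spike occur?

The largest autocorrelation is r_3 = 0.49, with a weaker echo at lag 6 (0.22); the remaining lags stay at or below 0.05.
The dominant spike at lag 3 indicates a seasonal period of 3.

3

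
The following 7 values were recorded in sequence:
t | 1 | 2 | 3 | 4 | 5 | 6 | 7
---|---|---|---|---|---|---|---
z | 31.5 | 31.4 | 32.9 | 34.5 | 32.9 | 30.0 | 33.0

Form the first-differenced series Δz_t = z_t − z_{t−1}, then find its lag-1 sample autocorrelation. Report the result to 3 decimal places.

-0.167

First differences Δz: -0.1, 1.5, 1.6, -1.6, -2.9, 3.0
Mean of differences = 0.2500
Numerator Σ(Δz_t−Δz̄)(Δz_{t+1}−Δz̄) = -4.0825
Denominator Σ(Δz_t−Δz̄)² = 24.4150
r_1(Δz) = -4.0825 / 24.4150 = -0.167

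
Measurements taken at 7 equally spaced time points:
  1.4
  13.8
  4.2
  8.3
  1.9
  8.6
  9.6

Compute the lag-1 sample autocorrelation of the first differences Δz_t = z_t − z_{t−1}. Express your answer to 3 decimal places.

-0.637

First differences Δz: 12.4, -9.6, 4.1, -6.4, 6.7, 1.0
Mean of differences = 1.3667
Numerator Σ(Δz_t−Δz̄)(Δz_{t+1}−Δz̄) = -215.5811
Denominator Σ(Δz_t−Δz̄)² = 338.3733
r_1(Δz) = -215.5811 / 338.3733 = -0.637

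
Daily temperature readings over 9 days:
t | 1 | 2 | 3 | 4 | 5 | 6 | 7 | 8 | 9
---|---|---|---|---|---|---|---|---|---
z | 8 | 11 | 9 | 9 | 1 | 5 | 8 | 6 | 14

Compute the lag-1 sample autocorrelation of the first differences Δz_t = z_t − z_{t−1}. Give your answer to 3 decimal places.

-0.271

First differences Δz: 3, -2, 0, -8, 4, 3, -2, 8
Mean of differences = 0.7500
Numerator Σ(Δz_t−Δz̄)(Δz_{t+1}−Δz̄) = -44.8125
Denominator Σ(Δz_t−Δz̄)² = 165.5000
r_1(Δz) = -44.8125 / 165.5000 = -0.271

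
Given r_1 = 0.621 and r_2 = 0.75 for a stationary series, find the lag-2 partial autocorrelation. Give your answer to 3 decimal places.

φ_{22} = (r_2 − r_1²) / (1 − r_1²)
r_1² = (0.621)² = 0.385641
Numerator = 0.75 − 0.3856 = 0.3644; denominator = 1 − 0.3856 = 0.6144
φ_{22} = 0.3644 / 0.6144 = 0.593

0.593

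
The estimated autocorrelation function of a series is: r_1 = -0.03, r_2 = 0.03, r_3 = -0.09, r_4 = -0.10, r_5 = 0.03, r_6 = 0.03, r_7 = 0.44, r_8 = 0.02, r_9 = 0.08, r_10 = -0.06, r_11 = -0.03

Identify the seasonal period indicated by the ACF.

7

The largest autocorrelation is r_7 = 0.44; the remaining lags stay at or below 0.08.
The dominant spike at lag 7 indicates a seasonal period of 7.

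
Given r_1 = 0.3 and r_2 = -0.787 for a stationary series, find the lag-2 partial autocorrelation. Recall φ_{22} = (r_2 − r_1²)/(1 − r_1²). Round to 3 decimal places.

-0.964

φ_{22} = (r_2 − r_1²) / (1 − r_1²)
r_1² = (0.3)² = 0.09
Numerator = -0.787 − 0.0900 = -0.8770; denominator = 1 − 0.0900 = 0.9100
φ_{22} = -0.8770 / 0.9100 = -0.964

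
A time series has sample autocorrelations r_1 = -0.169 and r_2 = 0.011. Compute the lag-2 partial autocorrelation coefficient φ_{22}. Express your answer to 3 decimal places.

-0.018

φ_{22} = (r_2 − r_1²) / (1 − r_1²)
r_1² = (-0.169)² = 0.028561
Numerator = 0.011 − 0.0286 = -0.0176; denominator = 1 − 0.0286 = 0.9714
φ_{22} = -0.0176 / 0.9714 = -0.018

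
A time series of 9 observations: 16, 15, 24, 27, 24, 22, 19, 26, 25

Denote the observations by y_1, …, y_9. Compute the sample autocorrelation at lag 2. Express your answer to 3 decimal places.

-0.382

Mean ȳ = (16 + 15 + 24 + 27 + 24 + 22 + 19 + 26 + 25)/9 = 22.0000
Σ(y_t−ȳ)(y_{t+2}−ȳ) = (-12.0000) + (-35.0000) + (4.0000) + (0.0000) + (-6.0000) + (0.0000) + (-9.0000) = -58.0000
Denominator Σ(y_t−ȳ)² = 152.0000
r_2 = -58.0000 / 152.0000 = -0.382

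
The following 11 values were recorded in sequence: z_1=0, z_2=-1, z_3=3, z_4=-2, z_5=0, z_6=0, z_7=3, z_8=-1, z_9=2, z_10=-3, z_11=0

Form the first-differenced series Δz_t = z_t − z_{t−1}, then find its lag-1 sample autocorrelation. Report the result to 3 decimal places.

-0.772

First differences Δz: -1, 4, -5, 2, 0, 3, -4, 3, -5, 3
Mean of differences = 0.0000
Numerator Σ(Δz_t−Δz̄)(Δz_{t+1}−Δz̄) = -88.0000
Denominator Σ(Δz_t−Δz̄)² = 114.0000
r_1(Δz) = -88.0000 / 114.0000 = -0.772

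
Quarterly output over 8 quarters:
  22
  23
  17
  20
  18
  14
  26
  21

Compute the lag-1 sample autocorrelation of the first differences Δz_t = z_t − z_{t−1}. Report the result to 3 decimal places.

First differences Δz: 1, -6, 3, -2, -4, 12, -5
Mean of differences = -0.1429
Numerator Σ(Δz_t−Δz̄)(Δz_{t+1}−Δz̄) = -129.5918
Denominator Σ(Δz_t−Δz̄)² = 234.8571
r_1(Δz) = -129.5918 / 234.8571 = -0.552

-0.552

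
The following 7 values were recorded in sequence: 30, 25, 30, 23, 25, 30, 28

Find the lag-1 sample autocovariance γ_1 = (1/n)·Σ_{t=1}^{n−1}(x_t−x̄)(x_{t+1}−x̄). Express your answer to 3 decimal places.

-2.644

Mean x̄ = (30 + 25 + 30 + 23 + 25 + 30 + 28)/7 = 27.2857
Σ_{t=1}^{6}(x_t−x̄)(x_{t+1}−x̄) = -18.5102
γ_1 = -18.5102 / 7 = -2.644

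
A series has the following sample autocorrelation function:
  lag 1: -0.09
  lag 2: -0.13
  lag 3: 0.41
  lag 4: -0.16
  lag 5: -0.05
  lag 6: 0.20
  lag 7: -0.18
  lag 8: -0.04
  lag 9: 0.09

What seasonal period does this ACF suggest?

3

The largest autocorrelation is r_3 = 0.41, with a weaker echo at lag 6 (0.20); the remaining lags stay at or below 0.09.
The dominant spike at lag 3 indicates a seasonal period of 3.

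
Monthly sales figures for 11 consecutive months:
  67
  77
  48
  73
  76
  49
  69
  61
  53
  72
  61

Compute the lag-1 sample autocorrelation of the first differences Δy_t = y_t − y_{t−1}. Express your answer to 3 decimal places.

First differences Δy: 10, -29, 25, 3, -27, 20, -8, -8, 19, -11
Mean of differences = -0.6000
Numerator Σ(Δy_t−Δȳ)(Δy_{t+1}−Δȳ) = -2021.3600
Denominator Σ(Δy_t−Δȳ)² = 3310.4000
r_1(Δy) = -2021.3600 / 3310.4000 = -0.611

-0.611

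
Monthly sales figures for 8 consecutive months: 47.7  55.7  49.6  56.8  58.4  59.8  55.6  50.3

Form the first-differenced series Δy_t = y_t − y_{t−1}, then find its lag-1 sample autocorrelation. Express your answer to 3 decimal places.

First differences Δy: 8.0, -6.1, 7.2, 1.6, 1.4, -4.2, -5.3
Mean of differences = 0.3714
Numerator Σ(Δy_t−Δȳ)(Δy_{t+1}−Δȳ) = -62.6808
Denominator Σ(Δy_t−Δȳ)² = 202.3343
r_1(Δy) = -62.6808 / 202.3343 = -0.310

-0.310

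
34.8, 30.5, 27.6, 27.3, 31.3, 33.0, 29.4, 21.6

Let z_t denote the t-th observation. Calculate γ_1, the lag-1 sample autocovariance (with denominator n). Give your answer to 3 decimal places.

Mean z̄ = (34.8 + 30.5 + 27.6 + 27.3 + 31.3 + 33.0 + 29.4 + 21.6)/8 = 29.4375
Σ_{t=1}^{7}(z_t−z̄)(z_{t+1}−z̄) = 10.4873
γ_1 = 10.4873 / 8 = 1.311

1.311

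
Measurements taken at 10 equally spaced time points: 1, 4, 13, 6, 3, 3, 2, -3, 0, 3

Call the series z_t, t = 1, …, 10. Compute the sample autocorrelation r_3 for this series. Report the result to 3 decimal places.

-0.060

Mean z̄ = (1 + 4 + 13 + 6 + 3 + 3 + 2 − 3 + 0 + 3)/10 = 3.2000
Σ(z_t−z̄)(z_{t+3}−z̄) = (-6.1600) + (-0.1600) + (-1.9600) + (-3.3600) + (1.2400) + (0.6400) + (0.2400) = -9.5200
Denominator Σ(z_t−z̄)² = 159.6000
r_3 = -9.5200 / 159.6000 = -0.060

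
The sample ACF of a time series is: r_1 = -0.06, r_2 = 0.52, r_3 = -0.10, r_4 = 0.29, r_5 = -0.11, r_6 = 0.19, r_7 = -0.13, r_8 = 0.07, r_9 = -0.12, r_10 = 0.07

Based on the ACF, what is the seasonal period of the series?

2

The largest autocorrelation is r_2 = 0.52, with weaker echoes at lags 4 (0.29) and 6 (0.19); the remaining lags stay at or below 0.07.
The dominant spike at lag 2 indicates a seasonal period of 2.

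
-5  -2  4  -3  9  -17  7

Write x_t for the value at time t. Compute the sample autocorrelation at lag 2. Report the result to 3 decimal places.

0.309

Mean x̄ = (-5 − 2 + 4 − 3 + 9 − 17 + 7)/7 = -1.0000
Deviations from mean: -4.0000, -1.0000, 5.0000, -2.0000, 10.0000, -16.0000, 8.0000
Numerator Σ_{t=1}^{5}(x_t−x̄)(x_{t+2}−x̄) = 144.0000
Denominator Σ(x_t−x̄)² = 466.0000
r_2 = 144.0000 / 466.0000 = 0.309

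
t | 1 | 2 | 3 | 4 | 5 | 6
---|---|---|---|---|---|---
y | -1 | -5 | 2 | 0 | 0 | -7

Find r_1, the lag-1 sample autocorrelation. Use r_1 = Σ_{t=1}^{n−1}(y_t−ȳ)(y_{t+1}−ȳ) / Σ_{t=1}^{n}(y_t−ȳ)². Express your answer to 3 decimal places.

-0.236

Mean ȳ = (-1 − 5 + 2 + 0 + 0 − 7)/6 = -1.8333
Deviations from mean: 0.8333, -3.1667, 3.8333, 1.8333, 1.8333, -5.1667
Σ(y_t−ȳ)(y_{t+1}−ȳ) = (-2.6389) + (-12.1389) + (7.0278) + (3.3611) + (-9.4722) = -13.8611
Denominator Σ(y_t−ȳ)² = 58.8333
r_1 = -13.8611 / 58.8333 = -0.236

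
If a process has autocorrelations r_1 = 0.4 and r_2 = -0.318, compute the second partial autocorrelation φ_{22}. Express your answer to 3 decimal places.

-0.569

φ_{22} = (r_2 − r_1²) / (1 − r_1²)
r_1² = (0.4)² = 0.16
Numerator = -0.318 − 0.1600 = -0.4780; denominator = 1 − 0.1600 = 0.8400
φ_{22} = -0.4780 / 0.8400 = -0.569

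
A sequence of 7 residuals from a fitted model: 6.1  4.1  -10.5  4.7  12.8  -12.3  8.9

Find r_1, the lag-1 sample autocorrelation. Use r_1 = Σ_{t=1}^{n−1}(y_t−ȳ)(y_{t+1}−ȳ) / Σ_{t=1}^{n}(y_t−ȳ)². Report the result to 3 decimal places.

-0.498

Mean ȳ = (6.1 + 4.1 − 10.5 + 4.7 + 12.8 − 12.3 + 8.9)/7 = 1.9714
Deviations from mean: 4.1286, 2.1286, -12.4714, 2.7286, 10.8286, -14.2714, 6.9286
Numerator Σ_{t=1}^{6}(y_t−ȳ)(y_{t+1}−ȳ) = -275.6608
Denominator Σ(y_t−ȳ)² = 553.4943
r_1 = -275.6608 / 553.4943 = -0.498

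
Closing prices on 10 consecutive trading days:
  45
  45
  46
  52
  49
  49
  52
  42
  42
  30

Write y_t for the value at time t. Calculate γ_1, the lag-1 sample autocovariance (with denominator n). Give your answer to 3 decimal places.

10.856

Mean ȳ = (45 + 45 + 46 + 52 + 49 + 49 + 52 + 42 + 42 + 30)/10 = 45.2000
Σ_{t=1}^{9}(y_t−ȳ)(y_{t+1}−ȳ) = 108.5600
γ_1 = 108.5600 / 10 = 10.856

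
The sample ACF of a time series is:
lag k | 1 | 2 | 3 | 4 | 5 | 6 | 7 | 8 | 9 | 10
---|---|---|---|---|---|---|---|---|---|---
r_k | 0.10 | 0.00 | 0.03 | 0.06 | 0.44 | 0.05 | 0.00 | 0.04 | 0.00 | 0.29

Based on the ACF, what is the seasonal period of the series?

The largest autocorrelation is r_5 = 0.44, with a weaker echo at lag 10 (0.29); the remaining lags stay at or below 0.10.
The dominant spike at lag 5 indicates a seasonal period of 5.

5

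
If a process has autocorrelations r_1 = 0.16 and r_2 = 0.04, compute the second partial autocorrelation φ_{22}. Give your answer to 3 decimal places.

φ_{22} = (r_2 − r_1²) / (1 − r_1²)
r_1² = (0.16)² = 0.0256
Numerator = 0.04 − 0.0256 = 0.0144; denominator = 1 − 0.0256 = 0.9744
φ_{22} = 0.0144 / 0.9744 = 0.015

0.015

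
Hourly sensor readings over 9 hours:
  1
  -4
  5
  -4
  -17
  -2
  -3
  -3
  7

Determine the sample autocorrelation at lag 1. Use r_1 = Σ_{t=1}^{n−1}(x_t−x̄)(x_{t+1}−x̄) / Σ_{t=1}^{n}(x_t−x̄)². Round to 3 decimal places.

-0.041

Mean x̄ = (1 − 4 + 5 − 4 − 17 − 2 − 3 − 3 + 7)/9 = -2.2222
Numerator Σ_{t=1}^{8}(x_t−x̄)(x_{t+1}−x̄) = -15.1605
Denominator Σ(x_t−x̄)² = 373.5556
r_1 = -15.1605 / 373.5556 = -0.041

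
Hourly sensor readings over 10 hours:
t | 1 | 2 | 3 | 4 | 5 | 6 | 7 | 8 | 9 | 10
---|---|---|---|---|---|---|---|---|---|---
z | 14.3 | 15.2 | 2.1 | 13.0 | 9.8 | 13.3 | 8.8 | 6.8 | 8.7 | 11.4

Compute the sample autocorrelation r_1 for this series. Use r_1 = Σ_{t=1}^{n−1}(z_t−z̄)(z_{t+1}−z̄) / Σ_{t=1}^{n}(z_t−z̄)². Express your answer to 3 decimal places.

-0.287

Mean z̄ = (14.3 + 15.2 + 2.1 + 13.0 + 9.8 + 13.3 + 8.8 + 6.8 + 8.7 + 11.4)/10 = 10.3400
Numerator Σ_{t=1}^{9}(z_t−z̄)(z_{t+1}−z̄) = -40.7936
Denominator Σ(z_t−z̄)² = 142.0440
r_1 = -40.7936 / 142.0440 = -0.287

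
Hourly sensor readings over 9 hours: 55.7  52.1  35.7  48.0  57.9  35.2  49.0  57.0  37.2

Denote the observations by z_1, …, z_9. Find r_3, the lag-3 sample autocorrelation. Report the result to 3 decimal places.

Mean z̄ = (55.7 + 52.1 + 35.7 + 48.0 + 57.9 + 35.2 + 49.0 + 57.0 + 37.2)/9 = 47.5333
Numerator Σ_{t=1}^{6}(z_t−z̄)(z_{t+3}−z̄) = 423.3633
Denominator Σ(z_t−z̄)² = 685.9200
r_3 = 423.3633 / 685.9200 = 0.617

0.617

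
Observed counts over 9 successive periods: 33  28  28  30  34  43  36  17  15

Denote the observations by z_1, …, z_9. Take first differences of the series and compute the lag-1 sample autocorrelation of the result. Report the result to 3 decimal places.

0.245

First differences Δz: -5, 0, 2, 4, 9, -7, -19, -2
Mean of differences = -2.2500
Numerator Σ(Δz_t−Δz̄)(Δz_{t+1}−Δz̄) = 122.1875
Denominator Σ(Δz_t−Δz̄)² = 499.5000
r_1(Δz) = 122.1875 / 499.5000 = 0.245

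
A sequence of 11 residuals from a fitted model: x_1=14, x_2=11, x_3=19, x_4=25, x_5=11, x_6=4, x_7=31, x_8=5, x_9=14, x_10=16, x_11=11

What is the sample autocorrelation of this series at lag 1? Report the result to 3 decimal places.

-0.465

Mean x̄ = (14 + 11 + 19 + 25 + 11 + 4 + 31 + 5 + 14 + 16 + 11)/11 = 14.6364
Numerator Σ_{t=1}^{10}(x_t−x̄)(x_{t+1}−x̄) = -298.7686
Denominator Σ(x_t−x̄)² = 642.5455
r_1 = -298.7686 / 642.5455 = -0.465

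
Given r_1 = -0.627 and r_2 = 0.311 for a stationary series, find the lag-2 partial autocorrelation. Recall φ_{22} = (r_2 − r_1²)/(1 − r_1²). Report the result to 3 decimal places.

φ_{22} = (r_2 − r_1²) / (1 − r_1²)
r_1² = (-0.627)² = 0.393129
Numerator = 0.311 − 0.3931 = -0.0821; denominator = 1 − 0.3931 = 0.6069
φ_{22} = -0.0821 / 0.6069 = -0.135

-0.135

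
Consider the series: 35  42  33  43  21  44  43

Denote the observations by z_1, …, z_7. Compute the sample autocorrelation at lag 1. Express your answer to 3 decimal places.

-0.521

Mean z̄ = (35 + 42 + 33 + 43 + 21 + 44 + 43)/7 = 37.2857
Deviations from mean: -2.2857, 4.7143, -4.2857, 5.7143, -16.2857, 6.7143, 5.7143
Σ(z_t−z̄)(z_{t+1}−z̄) = (-10.7755) + (-20.2041) + (-24.4898) + (-93.0612) + (-109.3469) + (38.3673) = -219.5102
Denominator Σ(z_t−z̄)² = 421.4286
r_1 = -219.5102 / 421.4286 = -0.521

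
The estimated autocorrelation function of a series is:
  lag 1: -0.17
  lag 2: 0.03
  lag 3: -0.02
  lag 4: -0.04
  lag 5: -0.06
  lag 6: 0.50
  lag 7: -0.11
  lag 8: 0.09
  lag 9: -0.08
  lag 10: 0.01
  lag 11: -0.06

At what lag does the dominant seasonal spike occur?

6

The largest autocorrelation is r_6 = 0.50; the remaining lags stay at or below 0.09.
The dominant spike at lag 6 indicates a seasonal period of 6.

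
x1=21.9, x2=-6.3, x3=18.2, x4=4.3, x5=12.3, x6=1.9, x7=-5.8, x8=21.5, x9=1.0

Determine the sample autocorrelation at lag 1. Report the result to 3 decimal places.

-0.630

Mean x̄ = (21.9 − 6.3 + 18.2 + 4.3 + 12.3 + 1.9 − 5.8 + 21.5 + 1.0)/9 = 7.6667
Numerator Σ_{t=1}^{8}(x_t−x̄)(x_{t+1}−x̄) = -624.5411
Denominator Σ(x_t−x̄)² = 991.8200
r_1 = -624.5411 / 991.8200 = -0.630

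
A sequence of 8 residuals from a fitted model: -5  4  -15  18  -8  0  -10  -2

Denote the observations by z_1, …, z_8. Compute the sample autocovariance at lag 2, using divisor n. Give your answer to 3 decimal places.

Mean z̄ = (-5 + 4 − 15 + 18 − 8 + 0 − 10 − 2)/8 = -2.2500
Σ_{t=1}^{6}(z_t−z̄)(z_{t+2}−z̄) = 325.6250
γ_2 = 325.6250 / 8 = 40.703

40.703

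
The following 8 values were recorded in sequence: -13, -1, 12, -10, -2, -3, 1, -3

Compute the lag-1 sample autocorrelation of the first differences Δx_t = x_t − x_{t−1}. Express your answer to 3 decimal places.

First differences Δx: 12, 13, -22, 8, -1, 4, -4
Mean of differences = 1.4286
Numerator Σ(Δx_t−Δx̄)(Δx_{t+1}−Δx̄) = -338.8980
Denominator Σ(Δx_t−Δx̄)² = 879.7143
r_1(Δx) = -338.8980 / 879.7143 = -0.385

-0.385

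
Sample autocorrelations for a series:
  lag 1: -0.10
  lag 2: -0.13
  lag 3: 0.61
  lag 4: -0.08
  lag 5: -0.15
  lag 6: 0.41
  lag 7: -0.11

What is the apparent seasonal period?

The largest autocorrelation is r_3 = 0.61, with a weaker echo at lag 6 (0.41); the remaining lags stay at or below -0.08.
The dominant spike at lag 3 indicates a seasonal period of 3.

3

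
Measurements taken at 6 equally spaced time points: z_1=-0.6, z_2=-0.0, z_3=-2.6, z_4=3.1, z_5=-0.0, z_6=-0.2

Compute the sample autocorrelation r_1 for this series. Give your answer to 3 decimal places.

-0.480

Mean z̄ = (-0.6 − 0.0 − 2.6 + 3.1 − 0.0 − 0.2)/6 = -0.0500
Deviations from mean: -0.5500, 0.0500, -2.5500, 3.1500, 0.0500, -0.1500
Σ(z_t−z̄)(z_{t+1}−z̄) = (-0.0275) + (-0.1275) + (-8.0325) + (0.1575) + (-0.0075) = -8.0375
Denominator Σ(z_t−z̄)² = 16.7550
r_1 = -8.0375 / 16.7550 = -0.480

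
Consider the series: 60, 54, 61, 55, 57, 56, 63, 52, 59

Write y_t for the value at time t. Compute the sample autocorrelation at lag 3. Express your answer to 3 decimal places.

-0.228

Mean ȳ = (60 + 54 + 61 + 55 + 57 + 56 + 63 + 52 + 59)/9 = 57.4444
Σ(y_t−ȳ)(y_{t+3}−ȳ) = (-6.2469) + (1.5309) + (-5.1358) + (-13.5802) + (2.4198) + (-2.2469) = -23.2593
Denominator Σ(y_t−ȳ)² = 102.2222
r_3 = -23.2593 / 102.2222 = -0.228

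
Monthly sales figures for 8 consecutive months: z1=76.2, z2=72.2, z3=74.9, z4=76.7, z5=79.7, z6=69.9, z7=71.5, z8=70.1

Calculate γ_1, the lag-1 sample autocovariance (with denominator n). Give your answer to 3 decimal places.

Mean z̄ = (76.2 + 72.2 + 74.9 + 76.7 + 79.7 + 69.9 + 71.5 + 70.1)/8 = 73.9000
Σ_{t=1}^{7}(z_t−z̄)(z_{t+1}−z̄) = 8.9500
γ_1 = 8.9500 / 8 = 1.119

1.119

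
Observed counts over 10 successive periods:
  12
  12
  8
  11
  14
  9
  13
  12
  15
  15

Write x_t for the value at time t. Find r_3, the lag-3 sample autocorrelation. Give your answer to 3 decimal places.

0.104

Mean x̄ = (12 + 12 + 8 + 11 + 14 + 9 + 13 + 12 + 15 + 15)/10 = 12.1000
Σ(x_t−x̄)(x_{t+3}−x̄) = (0.1100) + (-0.1900) + (12.7100) + (-0.9900) + (-0.1900) + (-8.9900) + (2.6100) = 5.0700
Denominator Σ(x_t−x̄)² = 48.9000
r_3 = 5.0700 / 48.9000 = 0.104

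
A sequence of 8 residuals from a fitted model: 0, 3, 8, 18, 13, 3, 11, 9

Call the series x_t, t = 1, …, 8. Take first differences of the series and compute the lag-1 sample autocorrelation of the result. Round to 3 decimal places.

First differences Δx: 3, 5, 10, -5, -10, 8, -2
Mean of differences = 1.2857
Numerator Σ(Δx_t−Δx̄)(Δx_{t+1}−Δx̄) = -42.9388
Denominator Σ(Δx_t−Δx̄)² = 315.4286
r_1(Δx) = -42.9388 / 315.4286 = -0.136

-0.136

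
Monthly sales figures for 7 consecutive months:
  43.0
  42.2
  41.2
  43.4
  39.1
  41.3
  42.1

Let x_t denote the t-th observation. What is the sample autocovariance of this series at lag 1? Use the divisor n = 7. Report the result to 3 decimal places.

Mean x̄ = (43.0 + 42.2 + 41.2 + 43.4 + 39.1 + 41.3 + 42.1)/7 = 41.7571
Σ_{t=1}^{6}(x_t−x̄)(x_{t+1}−x̄) = -3.9190
γ_1 = -3.9190 / 7 = -0.560

-0.560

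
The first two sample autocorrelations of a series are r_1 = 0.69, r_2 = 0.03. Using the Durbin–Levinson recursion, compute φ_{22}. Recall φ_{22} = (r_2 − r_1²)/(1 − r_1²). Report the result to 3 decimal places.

-0.851

φ_{22} = (r_2 − r_1²) / (1 − r_1²)
r_1² = (0.69)² = 0.4761
Numerator = 0.03 − 0.4761 = -0.4461; denominator = 1 − 0.4761 = 0.5239
φ_{22} = -0.4461 / 0.5239 = -0.851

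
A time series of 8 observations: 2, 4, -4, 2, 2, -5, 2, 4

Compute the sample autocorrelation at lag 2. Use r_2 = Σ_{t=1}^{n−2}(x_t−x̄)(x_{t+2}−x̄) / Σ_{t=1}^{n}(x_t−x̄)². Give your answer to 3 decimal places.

Mean x̄ = (2 + 4 − 4 + 2 + 2 − 5 + 2 + 4)/8 = 0.8750
Deviations from mean: 1.1250, 3.1250, -4.8750, 1.1250, 1.1250, -5.8750, 1.1250, 3.1250
Σ(x_t−x̄)(x_{t+2}−x̄) = (-5.4844) + (3.5156) + (-5.4844) + (-6.6094) + (1.2656) + (-18.3594) = -31.1563
Denominator Σ(x_t−x̄)² = 82.8750
r_2 = -31.1563 / 82.8750 = -0.376

-0.376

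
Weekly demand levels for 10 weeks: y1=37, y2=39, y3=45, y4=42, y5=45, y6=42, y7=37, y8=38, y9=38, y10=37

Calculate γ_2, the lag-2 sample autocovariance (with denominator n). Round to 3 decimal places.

0.500

Mean ȳ = (37 + 39 + 45 + 42 + 45 + 42 + 37 + 38 + 38 + 37)/10 = 40.0000
Σ_{t=1}^{8}(y_t−ȳ)(y_{t+2}−ȳ) = 5.0000
γ_2 = 5.0000 / 10 = 0.500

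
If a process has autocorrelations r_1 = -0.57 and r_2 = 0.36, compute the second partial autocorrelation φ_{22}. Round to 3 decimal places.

0.052

φ_{22} = (r_2 − r_1²) / (1 − r_1²)
r_1² = (-0.57)² = 0.3249
Numerator = 0.36 − 0.3249 = 0.0351; denominator = 1 − 0.3249 = 0.6751
φ_{22} = 0.0351 / 0.6751 = 0.052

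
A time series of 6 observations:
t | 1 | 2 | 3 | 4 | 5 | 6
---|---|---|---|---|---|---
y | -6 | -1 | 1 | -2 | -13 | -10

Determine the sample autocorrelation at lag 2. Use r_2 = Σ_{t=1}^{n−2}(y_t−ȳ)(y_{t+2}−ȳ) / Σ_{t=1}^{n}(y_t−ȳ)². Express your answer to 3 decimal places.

-0.368

Mean ȳ = (-6 − 1 + 1 − 2 − 13 − 10)/6 = -5.1667
Numerator Σ_{t=1}^{4}(y_t−ȳ)(y_{t+2}−ȳ) = -55.5556
Denominator Σ(y_t−ȳ)² = 150.8333
r_2 = -55.5556 / 150.8333 = -0.368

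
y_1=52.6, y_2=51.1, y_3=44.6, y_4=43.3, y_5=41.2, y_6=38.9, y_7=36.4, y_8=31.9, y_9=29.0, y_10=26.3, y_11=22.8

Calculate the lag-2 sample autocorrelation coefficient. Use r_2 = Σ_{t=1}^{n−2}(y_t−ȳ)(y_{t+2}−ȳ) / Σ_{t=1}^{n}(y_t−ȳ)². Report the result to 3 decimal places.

Mean ȳ = (52.6 + 51.1 + 44.6 + 43.3 + 41.2 + 38.9 + 36.4 + 31.9 + 29.0 + 26.3 + 22.8)/11 = 38.0091
Numerator Σ_{t=1}^{9}(y_t−ȳ)(y_{t+2}−ȳ) = 403.6462
Denominator Σ(y_t−ȳ)² = 956.1691
r_2 = 403.6462 / 956.1691 = 0.422

0.422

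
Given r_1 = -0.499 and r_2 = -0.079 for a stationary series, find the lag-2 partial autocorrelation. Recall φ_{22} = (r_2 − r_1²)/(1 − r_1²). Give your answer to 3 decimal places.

-0.437

φ_{22} = (r_2 − r_1²) / (1 − r_1²)
r_1² = (-0.499)² = 0.249001
Numerator = -0.079 − 0.2490 = -0.3280; denominator = 1 − 0.2490 = 0.7510
φ_{22} = -0.3280 / 0.7510 = -0.437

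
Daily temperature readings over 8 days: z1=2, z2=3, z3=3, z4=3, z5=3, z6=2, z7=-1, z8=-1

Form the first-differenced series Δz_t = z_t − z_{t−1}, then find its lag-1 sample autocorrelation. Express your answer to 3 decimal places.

First differences Δz: 1, 0, 0, 0, -1, -3, 0
Mean of differences = -0.4286
Numerator Σ(Δz_t−Δz̄)(Δz_{t+1}−Δz̄) = 1.1020
Denominator Σ(Δz_t−Δz̄)² = 9.7143
r_1(Δz) = 1.1020 / 9.7143 = 0.113

0.113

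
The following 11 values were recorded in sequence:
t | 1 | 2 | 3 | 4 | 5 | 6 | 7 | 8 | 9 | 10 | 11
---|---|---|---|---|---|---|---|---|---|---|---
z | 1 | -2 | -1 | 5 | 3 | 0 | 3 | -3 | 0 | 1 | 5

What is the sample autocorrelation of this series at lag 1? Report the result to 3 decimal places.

-0.024

Mean z̄ = (1 − 2 − 1 + 5 + 3 + 0 + 3 − 3 + 0 + 1 + 5)/11 = 1.0909
Numerator Σ_{t=1}^{10}(z_t−z̄)(z_{t+1}−z̄) = -1.7355
Denominator Σ(z_t−z̄)² = 70.9091
r_1 = -1.7355 / 70.9091 = -0.024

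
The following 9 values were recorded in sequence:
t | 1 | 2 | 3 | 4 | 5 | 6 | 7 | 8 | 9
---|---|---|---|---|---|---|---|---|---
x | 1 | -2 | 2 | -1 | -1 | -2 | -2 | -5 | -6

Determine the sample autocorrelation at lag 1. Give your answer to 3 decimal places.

Mean x̄ = (1 − 2 + 2 − 1 − 1 − 2 − 2 − 5 − 6)/9 = -1.7778
Numerator Σ_{t=1}^{8}(x_t−x̄)(x_{t+1}−x̄) = 16.2840
Denominator Σ(x_t−x̄)² = 51.5556
r_1 = 16.2840 / 51.5556 = 0.316

0.316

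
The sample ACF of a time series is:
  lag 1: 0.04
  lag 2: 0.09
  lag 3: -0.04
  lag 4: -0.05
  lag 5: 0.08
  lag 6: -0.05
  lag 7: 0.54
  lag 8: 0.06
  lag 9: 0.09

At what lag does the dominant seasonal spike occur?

The largest autocorrelation is r_7 = 0.54; the remaining lags stay at or below 0.09.
The dominant spike at lag 7 indicates a seasonal period of 7.

7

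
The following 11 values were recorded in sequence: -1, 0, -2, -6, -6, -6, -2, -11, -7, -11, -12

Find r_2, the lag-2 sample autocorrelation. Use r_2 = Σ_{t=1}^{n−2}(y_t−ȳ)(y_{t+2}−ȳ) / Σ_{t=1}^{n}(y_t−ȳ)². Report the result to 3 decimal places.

Mean ȳ = (-1 + 0 − 2 − 6 − 6 − 6 − 2 − 11 − 7 − 11 − 12)/11 = -5.8182
Numerator Σ_{t=1}^{9}(y_t−ȳ)(y_{t+2}−ȳ) = 46.5702
Denominator Σ(y_t−ȳ)² = 179.6364
r_2 = 46.5702 / 179.6364 = 0.259

0.259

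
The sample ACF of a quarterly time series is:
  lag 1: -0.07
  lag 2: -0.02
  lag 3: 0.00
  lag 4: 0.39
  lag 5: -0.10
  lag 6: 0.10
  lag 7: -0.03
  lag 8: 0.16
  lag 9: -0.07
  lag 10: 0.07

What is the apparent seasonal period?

The largest autocorrelation is r_4 = 0.39, with a weaker echo at lag 8 (0.16); the remaining lags stay at or below 0.10.
The dominant spike at lag 4 indicates a seasonal period of 4.

4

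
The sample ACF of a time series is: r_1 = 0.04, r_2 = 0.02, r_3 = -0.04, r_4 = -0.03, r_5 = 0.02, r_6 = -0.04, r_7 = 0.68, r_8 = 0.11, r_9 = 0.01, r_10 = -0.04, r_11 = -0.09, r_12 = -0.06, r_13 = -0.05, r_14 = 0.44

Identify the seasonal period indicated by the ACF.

7

The largest autocorrelation is r_7 = 0.68, with a weaker echo at lag 14 (0.44); the remaining lags stay at or below 0.11.
The dominant spike at lag 7 indicates a seasonal period of 7.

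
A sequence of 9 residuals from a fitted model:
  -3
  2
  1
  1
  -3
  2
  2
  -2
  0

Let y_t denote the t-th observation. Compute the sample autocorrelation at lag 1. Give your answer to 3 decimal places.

-0.333

Mean ȳ = (-3 + 2 + 1 + 1 − 3 + 2 + 2 − 2 + 0)/9 = 0.0000
Numerator Σ_{t=1}^{8}(y_t−ȳ)(y_{t+1}−ȳ) = -12.0000
Denominator Σ(y_t−ȳ)² = 36.0000
r_1 = -12.0000 / 36.0000 = -0.333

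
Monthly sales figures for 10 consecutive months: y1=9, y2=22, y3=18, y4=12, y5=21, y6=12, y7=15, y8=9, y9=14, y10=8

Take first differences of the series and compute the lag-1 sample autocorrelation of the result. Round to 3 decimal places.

First differences Δy: 13, -4, -6, 9, -9, 3, -6, 5, -6
Mean of differences = -0.1111
Numerator Σ(Δy_t−Δȳ)(Δy_{t+1}−Δȳ) = -268.9012
Denominator Σ(Δy_t−Δȳ)² = 488.8889
r_1(Δy) = -268.9012 / 488.8889 = -0.550

-0.550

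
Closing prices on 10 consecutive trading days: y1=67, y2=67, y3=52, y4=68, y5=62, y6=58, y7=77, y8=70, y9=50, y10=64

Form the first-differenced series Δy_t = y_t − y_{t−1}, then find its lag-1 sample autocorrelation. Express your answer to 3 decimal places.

First differences Δy: 0, -15, 16, -6, -4, 19, -7, -20, 14
Mean of differences = -0.3333
Numerator Σ(Δy_t−Δȳ)(Δy_{t+1}−Δȳ) = -666.7778
Denominator Σ(Δy_t−Δȳ)² = 1538.0000
r_1(Δy) = -666.7778 / 1538.0000 = -0.434

-0.434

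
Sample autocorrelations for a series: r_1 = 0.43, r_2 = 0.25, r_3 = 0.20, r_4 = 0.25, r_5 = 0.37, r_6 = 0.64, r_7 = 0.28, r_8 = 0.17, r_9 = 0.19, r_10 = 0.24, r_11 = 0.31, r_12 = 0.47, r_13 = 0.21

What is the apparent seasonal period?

6

The largest autocorrelation is r_6 = 0.64, with a weaker echo at lag 12 (0.47); the remaining lags stay at or below 0.43. The elevated value at lag 1 (0.43), dropping to 0.25 at lag 2, reflects decaying short-term dependence rather than seasonality.
The dominant spike at lag 6 indicates a seasonal period of 6.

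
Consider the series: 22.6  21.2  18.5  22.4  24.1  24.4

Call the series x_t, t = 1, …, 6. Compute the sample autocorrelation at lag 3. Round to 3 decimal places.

-0.427

Mean x̄ = (22.6 + 21.2 + 18.5 + 22.4 + 24.1 + 24.4)/6 = 22.2000
Numerator Σ_{t=1}^{3}(x_t−x̄)(x_{t+3}−x̄) = -9.9600
Denominator Σ(x_t−x̄)² = 23.3400
r_3 = -9.9600 / 23.3400 = -0.427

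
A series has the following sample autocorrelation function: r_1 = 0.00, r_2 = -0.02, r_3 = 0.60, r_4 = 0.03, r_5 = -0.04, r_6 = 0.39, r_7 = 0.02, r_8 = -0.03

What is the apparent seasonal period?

3

The largest autocorrelation is r_3 = 0.60, with a weaker echo at lag 6 (0.39); the remaining lags stay at or below 0.03.
The dominant spike at lag 3 indicates a seasonal period of 3.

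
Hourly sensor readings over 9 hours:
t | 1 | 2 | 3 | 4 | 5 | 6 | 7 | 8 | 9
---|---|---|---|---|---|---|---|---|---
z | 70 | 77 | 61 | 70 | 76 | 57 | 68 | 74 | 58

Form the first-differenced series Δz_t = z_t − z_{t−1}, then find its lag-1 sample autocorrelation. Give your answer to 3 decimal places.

First differences Δz: 7, -16, 9, 6, -19, 11, 6, -16
Mean of differences = -1.5000
Numerator Σ(Δz_t−Δz̄)(Δz_{t+1}−Δz̄) = -561.7500
Denominator Σ(Δz_t−Δz̄)² = 1178.0000
r_1(Δz) = -561.7500 / 1178.0000 = -0.477

-0.477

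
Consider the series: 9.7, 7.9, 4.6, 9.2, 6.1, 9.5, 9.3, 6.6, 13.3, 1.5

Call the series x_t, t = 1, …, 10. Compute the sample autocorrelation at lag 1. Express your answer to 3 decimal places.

Mean x̄ = (9.7 + 7.9 + 4.6 + 9.2 + 6.1 + 9.5 + 9.3 + 6.6 + 13.3 + 1.5)/10 = 7.7700
Numerator Σ_{t=1}^{9}(x_t−x̄)(x_{t+1}−x̄) = -50.2579
Denominator Σ(x_t−x̄)² = 95.2210
r_1 = -50.2579 / 95.2210 = -0.528

-0.528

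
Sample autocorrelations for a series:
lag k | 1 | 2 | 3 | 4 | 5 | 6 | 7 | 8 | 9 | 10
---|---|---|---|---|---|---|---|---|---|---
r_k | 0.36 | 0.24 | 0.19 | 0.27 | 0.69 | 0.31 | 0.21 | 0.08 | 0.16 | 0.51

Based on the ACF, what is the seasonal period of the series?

The largest autocorrelation is r_5 = 0.69, with a weaker echo at lag 10 (0.51); the remaining lags stay at or below 0.36. The elevated value at lag 1 (0.36), dropping to 0.24 at lag 2, reflects decaying short-term dependence rather than seasonality.
The dominant spike at lag 5 indicates a seasonal period of 5.

5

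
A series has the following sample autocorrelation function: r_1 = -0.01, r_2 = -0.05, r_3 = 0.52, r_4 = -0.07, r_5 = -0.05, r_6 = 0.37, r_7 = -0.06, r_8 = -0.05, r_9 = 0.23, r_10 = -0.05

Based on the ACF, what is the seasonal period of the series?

3

The largest autocorrelation is r_3 = 0.52, with weaker echoes at lags 6 (0.37) and 9 (0.23); the remaining lags stay at or below -0.01.
The dominant spike at lag 3 indicates a seasonal period of 3.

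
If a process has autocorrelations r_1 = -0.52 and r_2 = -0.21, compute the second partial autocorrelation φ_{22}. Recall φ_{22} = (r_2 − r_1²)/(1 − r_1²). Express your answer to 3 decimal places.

-0.658

φ_{22} = (r_2 − r_1²) / (1 − r_1²)
r_1² = (-0.52)² = 0.2704
Numerator = -0.21 − 0.2704 = -0.4804; denominator = 1 − 0.2704 = 0.7296
φ_{22} = -0.4804 / 0.7296 = -0.658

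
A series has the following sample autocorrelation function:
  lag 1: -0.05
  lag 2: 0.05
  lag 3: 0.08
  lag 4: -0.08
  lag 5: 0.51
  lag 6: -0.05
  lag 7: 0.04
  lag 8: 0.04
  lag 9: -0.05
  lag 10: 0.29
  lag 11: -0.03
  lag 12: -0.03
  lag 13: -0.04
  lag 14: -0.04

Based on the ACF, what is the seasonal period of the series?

The largest autocorrelation is r_5 = 0.51, with a weaker echo at lag 10 (0.29); the remaining lags stay at or below 0.08.
The dominant spike at lag 5 indicates a seasonal period of 5.

5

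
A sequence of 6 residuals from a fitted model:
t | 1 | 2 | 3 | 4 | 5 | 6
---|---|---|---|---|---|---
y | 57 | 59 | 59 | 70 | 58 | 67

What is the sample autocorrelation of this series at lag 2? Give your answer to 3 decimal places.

0.302

Mean ȳ = (57 + 59 + 59 + 70 + 58 + 67)/6 = 61.6667
Deviations from mean: -4.6667, -2.6667, -2.6667, 8.3333, -3.6667, 5.3333
Σ(y_t−ȳ)(y_{t+2}−ȳ) = (12.4444) + (-22.2222) + (9.7778) + (44.4444) = 44.4444
Denominator Σ(y_t−ȳ)² = 147.3333
r_2 = 44.4444 / 147.3333 = 0.302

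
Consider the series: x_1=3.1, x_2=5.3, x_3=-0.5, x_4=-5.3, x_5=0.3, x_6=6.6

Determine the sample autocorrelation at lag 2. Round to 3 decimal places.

Mean x̄ = (3.1 + 5.3 − 0.5 − 5.3 + 0.3 + 6.6)/6 = 1.5833
Numerator Σ_{t=1}^{4}(x_t−x̄)(x_{t+2}−x̄) = -60.6006
Denominator Σ(x_t−x̄)² = 94.6483
r_2 = -60.6006 / 94.6483 = -0.640

-0.640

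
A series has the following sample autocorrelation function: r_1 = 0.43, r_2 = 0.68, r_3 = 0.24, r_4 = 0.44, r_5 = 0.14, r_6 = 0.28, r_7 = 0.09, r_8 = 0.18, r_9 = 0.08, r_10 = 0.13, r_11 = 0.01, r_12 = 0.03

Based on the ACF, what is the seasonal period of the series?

The largest autocorrelation is r_2 = 0.68, with a weaker echo at lag 4 (0.44); the remaining lags stay at or below 0.43.
The dominant spike at lag 2 indicates a seasonal period of 2.

2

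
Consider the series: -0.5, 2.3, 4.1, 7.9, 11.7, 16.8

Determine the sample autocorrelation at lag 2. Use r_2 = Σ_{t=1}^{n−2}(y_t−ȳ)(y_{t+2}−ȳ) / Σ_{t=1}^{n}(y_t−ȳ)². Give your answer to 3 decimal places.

Mean ȳ = (-0.5 + 2.3 + 4.1 + 7.9 + 11.7 + 16.8)/6 = 7.0500
Deviations from mean: -7.5500, -4.7500, -2.9500, 0.8500, 4.6500, 9.7500
Numerator Σ_{t=1}^{4}(y_t−ȳ)(y_{t+2}−ȳ) = 12.8050
Denominator Σ(y_t−ȳ)² = 205.6750
r_2 = 12.8050 / 205.6750 = 0.062

0.062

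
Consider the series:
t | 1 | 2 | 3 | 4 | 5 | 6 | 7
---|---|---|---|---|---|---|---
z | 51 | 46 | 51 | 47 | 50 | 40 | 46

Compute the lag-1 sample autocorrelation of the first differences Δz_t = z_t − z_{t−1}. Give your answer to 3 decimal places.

First differences Δz: -5, 5, -4, 3, -10, 6
Mean of differences = -0.8333
Numerator Σ(Δz_t−Δz̄)(Δz_{t+1}−Δz̄) = -152.6944
Denominator Σ(Δz_t−Δz̄)² = 206.8333
r_1(Δz) = -152.6944 / 206.8333 = -0.738

-0.738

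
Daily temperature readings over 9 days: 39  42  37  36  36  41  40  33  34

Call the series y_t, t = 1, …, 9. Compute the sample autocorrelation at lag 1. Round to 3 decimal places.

Mean ȳ = (39 + 42 + 37 + 36 + 36 + 41 + 40 + 33 + 34)/9 = 37.5556
Numerator Σ_{t=1}^{8}(y_t−ȳ)(y_{t+1}−ȳ) = 15.3580
Denominator Σ(y_t−ȳ)² = 78.2222
r_1 = 15.3580 / 78.2222 = 0.196

0.196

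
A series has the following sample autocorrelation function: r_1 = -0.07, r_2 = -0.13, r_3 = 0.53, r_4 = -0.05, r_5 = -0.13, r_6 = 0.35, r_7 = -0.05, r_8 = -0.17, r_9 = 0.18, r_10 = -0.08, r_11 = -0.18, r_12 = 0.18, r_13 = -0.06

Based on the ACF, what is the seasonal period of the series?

The largest autocorrelation is r_3 = 0.53, with weaker echoes at lags 6 (0.35), 9 (0.18) and 12 (0.18); the remaining lags stay at or below -0.05.
The dominant spike at lag 3 indicates a seasonal period of 3.

3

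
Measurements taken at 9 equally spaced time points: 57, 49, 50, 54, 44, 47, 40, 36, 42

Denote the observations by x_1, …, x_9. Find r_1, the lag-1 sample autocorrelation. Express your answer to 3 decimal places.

Mean x̄ = (57 + 49 + 50 + 54 + 44 + 47 + 40 + 36 + 42)/9 = 46.5556
Numerator Σ_{t=1}^{8}(x_t−x̄)(x_{t+1}−x̄) = 153.8025
Denominator Σ(x_t−x̄)² = 364.2222
r_1 = 153.8025 / 364.2222 = 0.422

0.422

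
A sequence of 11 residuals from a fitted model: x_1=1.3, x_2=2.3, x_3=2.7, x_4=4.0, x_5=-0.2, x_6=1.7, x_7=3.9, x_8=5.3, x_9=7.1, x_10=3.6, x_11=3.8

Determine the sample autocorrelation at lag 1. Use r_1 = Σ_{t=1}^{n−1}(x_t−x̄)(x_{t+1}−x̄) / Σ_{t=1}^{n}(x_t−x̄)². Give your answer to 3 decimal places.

0.365

Mean x̄ = (1.3 + 2.3 + 2.7 + 4.0 − 0.2 + 1.7 + 3.9 + 5.3 + 7.1 + 3.6 + 3.8)/11 = 3.2273
Numerator Σ_{t=1}^{10}(x_t−x̄)(x_{t+1}−x̄) = 14.5056
Denominator Σ(x_t−x̄)² = 39.7418
r_1 = 14.5056 / 39.7418 = 0.365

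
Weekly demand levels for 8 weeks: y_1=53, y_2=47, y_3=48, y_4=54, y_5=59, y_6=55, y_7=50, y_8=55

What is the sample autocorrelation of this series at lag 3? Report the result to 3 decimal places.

-0.306

Mean ȳ = (53 + 47 + 48 + 54 + 59 + 55 + 50 + 55)/8 = 52.6250
Numerator Σ_{t=1}^{5}(y_t−ȳ)(y_{t+3}−ȳ) = -34.7969
Denominator Σ(y_t−ȳ)² = 113.8750
r_3 = -34.7969 / 113.8750 = -0.306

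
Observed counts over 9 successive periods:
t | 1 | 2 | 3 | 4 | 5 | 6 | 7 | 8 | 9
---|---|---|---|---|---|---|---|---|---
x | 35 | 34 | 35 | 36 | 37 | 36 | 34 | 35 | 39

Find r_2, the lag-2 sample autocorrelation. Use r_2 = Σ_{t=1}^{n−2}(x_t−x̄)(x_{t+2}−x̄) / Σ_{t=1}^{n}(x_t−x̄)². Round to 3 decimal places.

-0.444

Mean x̄ = (35 + 34 + 35 + 36 + 37 + 36 + 34 + 35 + 39)/9 = 35.6667
Numerator Σ_{t=1}^{7}(x_t−x̄)(x_{t+2}−x̄) = -8.8889
Denominator Σ(x_t−x̄)² = 20.0000
r_2 = -8.8889 / 20.0000 = -0.444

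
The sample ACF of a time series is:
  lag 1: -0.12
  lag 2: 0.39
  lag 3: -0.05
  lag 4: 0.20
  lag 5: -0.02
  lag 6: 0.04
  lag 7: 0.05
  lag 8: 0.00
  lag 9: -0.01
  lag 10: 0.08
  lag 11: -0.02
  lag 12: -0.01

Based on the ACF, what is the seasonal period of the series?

The largest autocorrelation is r_2 = 0.39, with a weaker echo at lag 4 (0.20); the remaining lags stay at or below 0.08.
The dominant spike at lag 2 indicates a seasonal period of 2.

2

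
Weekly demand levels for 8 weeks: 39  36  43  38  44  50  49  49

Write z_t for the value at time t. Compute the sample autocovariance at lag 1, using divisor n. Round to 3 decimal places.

Mean z̄ = (39 + 36 + 43 + 38 + 44 + 50 + 49 + 49)/8 = 43.5000
Deviations: -4.5000, -7.5000, -0.5000, -5.5000, 0.5000, 6.5000, 5.5000, 5.5000
Σ_{t=1}^{7}(z_t−z̄)(z_{t+1}−z̄) = 106.7500
γ_1 = 106.7500 / 8 = 13.344

13.344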